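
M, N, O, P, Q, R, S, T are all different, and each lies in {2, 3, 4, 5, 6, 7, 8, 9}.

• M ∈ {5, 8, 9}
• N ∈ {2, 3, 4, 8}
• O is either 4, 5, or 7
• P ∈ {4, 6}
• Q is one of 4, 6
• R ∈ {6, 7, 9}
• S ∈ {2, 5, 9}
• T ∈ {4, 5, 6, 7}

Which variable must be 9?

R

Among the 8 variables, 3 fits only N (and all 8 values in {2, 3, 4, 5, 6, 7, 8, 9} must be used), so N = 3.
The 7 still-open variables draw from only 7 values {2, 4, 5, 6, 7, 8, 9}, so each is used; only S can be 2, hence S = 2.
The 6 still-open variables together cover exactly {4, 5, 6, 7, 8, 9} — 6 values for 6 variables — and 8 appears only in M's list, so M = 8.
The 5 still-open variables draw from only 5 values {4, 5, 6, 7, 9}, so each is used; only R can be 9, hence R = 9.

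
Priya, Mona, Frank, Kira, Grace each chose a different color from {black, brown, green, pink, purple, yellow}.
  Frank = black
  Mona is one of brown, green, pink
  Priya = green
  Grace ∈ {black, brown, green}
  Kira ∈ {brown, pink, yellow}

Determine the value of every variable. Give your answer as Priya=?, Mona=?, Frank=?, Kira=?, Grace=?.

Priya has just one choice, so Priya = green. Strike green from Mona, Grace.
Frank has just one choice, so Frank = black. So Grace can't be black.
Grace must be brown (only option left). Eliminate brown elsewhere: Mona, Kira.
Mona's domain is down to {pink}, so Mona = pink. Eliminate pink elsewhere: Kira.
That leaves Kira = yellow.

Priya=green, Mona=pink, Frank=black, Kira=yellow, Grace=brown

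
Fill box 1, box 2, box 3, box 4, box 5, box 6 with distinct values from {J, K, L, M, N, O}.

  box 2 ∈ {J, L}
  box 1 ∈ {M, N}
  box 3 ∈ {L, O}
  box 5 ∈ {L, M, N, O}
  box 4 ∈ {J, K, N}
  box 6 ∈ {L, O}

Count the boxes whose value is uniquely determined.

2

Among the 6 variables, K fits only box 4 (and all 6 values in {J, K, L, M, N, O} must be used), so box 4 = K.
The 5 still-open variables draw from only 5 values {J, L, M, N, O}, so each is used; only box 2 can be J, hence box 2 = J.
The 2 variables box 3 and box 6 are confined to {L, O}, which locks those values in; drop them from box 5.
Determined: box 2=J, box 4=K. The other boxes each still have more than one consistent value. That makes 2.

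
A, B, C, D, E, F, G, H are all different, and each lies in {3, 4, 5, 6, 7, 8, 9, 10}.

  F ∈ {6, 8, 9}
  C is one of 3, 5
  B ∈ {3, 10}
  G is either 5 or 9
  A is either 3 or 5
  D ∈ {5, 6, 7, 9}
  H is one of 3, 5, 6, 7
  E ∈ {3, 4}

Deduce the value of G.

9

Among the 8 variables, 4 fits only E (and all 8 values in {3, 4, 5, 6, 7, 8, 9, 10} must be used), so E = 4.
The 7 still-open variables draw from only 7 values {3, 5, 6, 7, 8, 9, 10}, so each is used; only F can be 8, hence F = 8.
The 6 still-open variables together cover exactly {3, 5, 6, 7, 9, 10} — 6 values for 6 variables — and 10 appears only in B's list, so B = 10.
A and C between them cover only {3, 5} — a naked pair. Remove those values from D, G, H.
So G = 9.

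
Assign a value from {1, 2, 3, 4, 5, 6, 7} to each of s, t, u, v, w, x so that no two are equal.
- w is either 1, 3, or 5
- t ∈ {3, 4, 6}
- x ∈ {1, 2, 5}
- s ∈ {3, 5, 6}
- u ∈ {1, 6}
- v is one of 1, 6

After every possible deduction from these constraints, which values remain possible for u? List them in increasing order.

Among the 6 variables, 2 fits only x (and all 6 values in {1, 2, 3, 4, 5, 6} must be used), so x = 2.
The 5 still-open variables draw from only 5 values {1, 3, 4, 5, 6}, so each is used; only t can be 4, hence t = 4.
u and v between them cover only {1, 6} — a naked pair. Remove those values from s, w.
No further eliminations apply; u can still be any of 1, 6.

1, 6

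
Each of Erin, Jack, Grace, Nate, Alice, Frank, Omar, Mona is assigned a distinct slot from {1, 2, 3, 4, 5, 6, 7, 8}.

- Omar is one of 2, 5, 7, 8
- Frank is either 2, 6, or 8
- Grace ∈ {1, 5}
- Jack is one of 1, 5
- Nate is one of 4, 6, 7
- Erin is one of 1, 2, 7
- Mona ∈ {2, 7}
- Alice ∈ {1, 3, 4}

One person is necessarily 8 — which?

Among the 8 variables, 3 fits only Alice (and all 8 values in {1, 2, 3, 4, 5, 6, 7, 8} must be used), so Alice = 3.
The 7 still-open variables draw from only 7 values {1, 2, 4, 5, 6, 7, 8}, so each is used; only Nate can be 4, hence Nate = 4.
The 6 still-open variables together cover exactly {1, 2, 5, 6, 7, 8} — 6 values for 6 variables — and 6 appears only in Frank's list, so Frank = 6.
Among the 5 still-open variables, 8 fits only Omar (and all 5 values in {1, 2, 5, 7, 8} must be used), so Omar = 8.

Omar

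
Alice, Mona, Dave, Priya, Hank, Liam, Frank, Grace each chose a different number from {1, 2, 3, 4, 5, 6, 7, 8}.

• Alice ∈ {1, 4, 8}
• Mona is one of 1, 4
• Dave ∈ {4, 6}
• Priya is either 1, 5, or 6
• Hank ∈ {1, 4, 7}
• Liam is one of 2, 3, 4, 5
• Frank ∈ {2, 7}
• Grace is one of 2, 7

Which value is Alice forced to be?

Among the 8 variables, 3 fits only Liam (and all 8 values in {1, 2, 3, 4, 5, 6, 7, 8} must be used), so Liam = 3.
The 7 still-open variables together cover exactly {1, 2, 4, 5, 6, 7, 8} — 7 values for 7 variables — and 5 appears only in Priya's list, so Priya = 5.
Among the 6 still-open variables, 6 fits only Dave (and all 6 values in {1, 2, 4, 6, 7, 8} must be used), so Dave = 6.
The 5 still-open variables together cover exactly {1, 2, 4, 7, 8} — 5 values for 5 variables — and 8 appears only in Alice's list, so Alice = 8.

8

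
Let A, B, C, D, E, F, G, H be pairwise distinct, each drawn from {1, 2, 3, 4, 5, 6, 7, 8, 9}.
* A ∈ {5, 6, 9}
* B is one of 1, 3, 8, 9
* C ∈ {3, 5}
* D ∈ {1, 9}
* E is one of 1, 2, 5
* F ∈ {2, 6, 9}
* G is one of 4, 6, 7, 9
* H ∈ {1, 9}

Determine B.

8

D and H share exactly the 2 values {1, 9}; by pigeonhole those values go to them, so strike 1, 9 from A, B, E, F, G.
A, E, F between them cover only {2, 5, 6} — a naked triple. Remove those values from C, G.
C must be 3 (only option left). Strike 3 from B.
So B = 8.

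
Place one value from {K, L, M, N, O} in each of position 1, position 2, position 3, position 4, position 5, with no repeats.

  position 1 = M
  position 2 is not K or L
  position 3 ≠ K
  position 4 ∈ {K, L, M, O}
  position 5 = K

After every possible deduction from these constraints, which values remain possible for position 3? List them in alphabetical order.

position 1 has just one choice, so position 1 = M. So position 2, position 3, position 4 can't be M.
position 5's domain is down to {K}, so position 5 = K. Remove K from position 4.
No further eliminations apply; position 3 can still be any of L, N, O.

L, N, O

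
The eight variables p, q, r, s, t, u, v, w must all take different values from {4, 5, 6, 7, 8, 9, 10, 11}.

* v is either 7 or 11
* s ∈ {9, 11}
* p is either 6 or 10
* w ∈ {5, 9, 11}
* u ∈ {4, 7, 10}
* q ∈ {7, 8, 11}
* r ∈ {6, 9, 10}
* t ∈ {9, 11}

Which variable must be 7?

The 8 variables draw from only 8 values {4, 5, 6, 7, 8, 9, 10, 11}, so each is used; only u can be 4, hence u = 4.
The 7 still-open variables together cover exactly {5, 6, 7, 8, 9, 10, 11} — 7 values for 7 variables — and 5 appears only in w's list, so w = 5.
The 6 still-open variables draw from only 6 values {6, 7, 8, 9, 10, 11}, so each is used; only q can be 8, hence q = 8.
Among the 5 still-open variables, 7 fits only v (and all 5 values in {6, 7, 9, 10, 11} must be used), so v = 7.

v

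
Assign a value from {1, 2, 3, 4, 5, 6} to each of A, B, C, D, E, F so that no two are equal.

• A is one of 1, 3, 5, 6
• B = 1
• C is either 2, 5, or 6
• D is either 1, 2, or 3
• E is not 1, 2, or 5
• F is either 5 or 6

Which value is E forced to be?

B has just one choice, so B = 1. So A, D can't be 1.
The 5 still-open variables together cover exactly {2, 3, 4, 5, 6} — 5 values for 5 variables — and 4 appears only in E's list, so E = 4.

4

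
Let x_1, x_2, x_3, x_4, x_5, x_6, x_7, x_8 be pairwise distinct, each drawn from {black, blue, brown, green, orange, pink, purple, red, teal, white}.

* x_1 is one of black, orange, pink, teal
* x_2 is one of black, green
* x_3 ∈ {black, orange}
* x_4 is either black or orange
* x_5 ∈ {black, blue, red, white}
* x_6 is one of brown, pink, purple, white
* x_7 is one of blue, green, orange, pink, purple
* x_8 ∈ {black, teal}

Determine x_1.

The 2 variables x_3 and x_4 are confined to {black, orange}, which locks those values in; drop them from x_1, x_2, x_5, x_7, x_8.
x_2's domain is down to {green}, so x_2 = green. So x_7 can't be green.
x_8's domain is down to {teal}, so x_8 = teal. Strike teal from x_1.
So x_1 = pink.

pink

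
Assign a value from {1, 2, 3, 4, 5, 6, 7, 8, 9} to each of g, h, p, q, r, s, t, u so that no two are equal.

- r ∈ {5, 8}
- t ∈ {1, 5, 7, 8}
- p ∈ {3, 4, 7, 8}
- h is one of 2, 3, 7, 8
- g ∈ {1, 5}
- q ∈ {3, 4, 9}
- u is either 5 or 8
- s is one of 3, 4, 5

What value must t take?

7

Among the 8 variables, 2 fits only h (and all 8 values in {1, 2, 3, 4, 5, 7, 8, 9} must be used), so h = 2.
The 7 still-open variables together cover exactly {1, 3, 4, 5, 7, 8, 9} — 7 values for 7 variables — and 9 appears only in q's list, so q = 9.
The 2 variables r and u are confined to {5, 8}, which locks those values in; drop them from g, p, s, t.
That leaves g = 1. Strike 1 from t.
So t = 7.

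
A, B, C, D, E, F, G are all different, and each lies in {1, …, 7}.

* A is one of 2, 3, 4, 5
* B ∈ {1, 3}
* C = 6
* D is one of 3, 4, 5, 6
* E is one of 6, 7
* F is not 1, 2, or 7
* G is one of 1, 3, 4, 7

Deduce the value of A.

2

C has just one choice, so C = 6. Remove 6 from D, E, F.
E has just one choice, so E = 7. So G can't be 7.
Among the 5 still-open variables, 2 fits only A (and all 5 values in {1, 2, 3, 4, 5} must be used), so A = 2.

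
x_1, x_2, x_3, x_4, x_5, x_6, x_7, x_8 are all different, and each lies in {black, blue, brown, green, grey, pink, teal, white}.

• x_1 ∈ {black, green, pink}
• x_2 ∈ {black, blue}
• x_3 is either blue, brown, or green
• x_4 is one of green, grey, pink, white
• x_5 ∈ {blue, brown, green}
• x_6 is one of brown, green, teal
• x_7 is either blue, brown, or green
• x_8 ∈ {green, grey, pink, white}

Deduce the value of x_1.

The 8 variables draw from only 8 values {black, blue, brown, green, grey, pink, teal, white}, so each is used; only x_6 can be teal, hence x_6 = teal.
x_3, x_5, x_7 between them cover only {blue, brown, green} — a naked triple. Remove those values from x_1, x_2, x_4, x_8.
x_2's domain is down to {black}, so x_2 = black. Strike black from x_1.
So x_1 = pink.

pink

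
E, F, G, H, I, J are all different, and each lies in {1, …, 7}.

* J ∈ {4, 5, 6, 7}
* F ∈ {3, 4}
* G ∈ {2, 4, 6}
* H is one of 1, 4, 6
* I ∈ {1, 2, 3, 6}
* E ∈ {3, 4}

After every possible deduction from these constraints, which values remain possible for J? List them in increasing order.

5, 7

E and F between them cover only {3, 4} — a naked pair. Remove those values from G, H, I, J.
G, H, I between them cover only {1, 2, 6} — a naked triple. Remove those values from J.
No further eliminations apply; J can still be any of 5, 7.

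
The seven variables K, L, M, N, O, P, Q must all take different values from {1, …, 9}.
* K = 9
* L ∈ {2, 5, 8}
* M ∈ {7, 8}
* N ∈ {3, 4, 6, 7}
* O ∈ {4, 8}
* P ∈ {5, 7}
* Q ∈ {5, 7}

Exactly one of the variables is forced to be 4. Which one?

K must be 9 (only option left).
The 2 variables P and Q are confined to {5, 7}, which locks those values in; drop them from L, M, N.
M's domain is down to {8}, so M = 8. So L, O can't be 8.
So 4 goes to O.

O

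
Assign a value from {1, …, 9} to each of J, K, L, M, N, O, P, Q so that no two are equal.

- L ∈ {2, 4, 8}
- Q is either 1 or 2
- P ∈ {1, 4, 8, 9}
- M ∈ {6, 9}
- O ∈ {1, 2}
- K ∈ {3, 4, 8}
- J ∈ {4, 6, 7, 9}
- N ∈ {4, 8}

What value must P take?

9

Among the 8 variables, 3 fits only K (and all 8 values in {1, 2, 3, 4, 6, 7, 8, 9} must be used), so K = 3.
The 7 still-open variables together cover exactly {1, 2, 4, 6, 7, 8, 9} — 7 values for 7 variables — and 7 appears only in J's list, so J = 7.
The 6 still-open variables together cover exactly {1, 2, 4, 6, 8, 9} — 6 values for 6 variables — and 6 appears only in M's list, so M = 6.
Among the 5 still-open variables, 9 fits only P (and all 5 values in {1, 2, 4, 8, 9} must be used), so P = 9.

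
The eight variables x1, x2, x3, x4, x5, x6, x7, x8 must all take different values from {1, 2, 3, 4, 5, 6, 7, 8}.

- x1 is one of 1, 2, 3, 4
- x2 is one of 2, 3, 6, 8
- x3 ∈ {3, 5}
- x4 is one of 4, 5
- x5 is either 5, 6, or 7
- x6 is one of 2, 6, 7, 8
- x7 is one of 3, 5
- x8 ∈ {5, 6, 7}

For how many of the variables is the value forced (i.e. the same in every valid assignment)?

2

The 8 variables together cover exactly {1, 2, 3, 4, 5, 6, 7, 8} — 8 values for 8 variables — and 1 appears only in x1's list, so x1 = 1.
The 7 still-open variables together cover exactly {2, 3, 4, 5, 6, 7, 8} — 7 values for 7 variables — and 4 appears only in x4's list, so x4 = 4.
x3 and x7 between them cover only {3, 5} — a naked pair. Remove those values from x2, x5, x8.
x5 and x8 share exactly the 2 values {6, 7}; by pigeonhole those values go to them, so strike 6, 7 from x2, x6.
Determined: x1=1, x4=4. The other variables each still have more than one consistent value. That makes 2.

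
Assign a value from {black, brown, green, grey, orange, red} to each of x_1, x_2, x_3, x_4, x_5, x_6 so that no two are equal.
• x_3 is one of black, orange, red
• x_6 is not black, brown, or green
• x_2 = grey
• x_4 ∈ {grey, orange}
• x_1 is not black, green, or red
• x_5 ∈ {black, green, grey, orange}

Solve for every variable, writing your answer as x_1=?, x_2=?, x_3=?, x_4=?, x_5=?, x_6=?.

x_1=brown, x_2=grey, x_3=black, x_4=orange, x_5=green, x_6=red

x_2's domain is down to {grey}, so x_2 = grey. Remove grey from x_1, x_4, x_5, x_6.
x_4 has just one choice, so x_4 = orange. Remove orange from x_1, x_3, x_5, x_6.
x_6 has just one choice, so x_6 = red. So x_3 can't be red.
x_1 has just one choice, so x_1 = brown.
x_3 must be black (only option left). So x_5 can't be black.
x_5's domain is down to {green}, so x_5 = green.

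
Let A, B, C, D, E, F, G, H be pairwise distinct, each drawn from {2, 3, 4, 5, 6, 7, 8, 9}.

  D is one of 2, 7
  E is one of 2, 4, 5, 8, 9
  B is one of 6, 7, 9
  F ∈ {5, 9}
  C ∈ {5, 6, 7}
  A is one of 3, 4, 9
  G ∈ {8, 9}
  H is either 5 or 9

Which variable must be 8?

G

The 8 variables draw from only 8 values {2, 3, 4, 5, 6, 7, 8, 9}, so each is used; only A can be 3, hence A = 3.
Among the 7 still-open variables, 4 fits only E (and all 7 values in {2, 4, 5, 6, 7, 8, 9} must be used), so E = 4.
The 6 still-open variables draw from only 6 values {2, 5, 6, 7, 8, 9}, so each is used; only D can be 2, hence D = 2.
The 5 still-open variables draw from only 5 values {5, 6, 7, 8, 9}, so each is used; only G can be 8, hence G = 8.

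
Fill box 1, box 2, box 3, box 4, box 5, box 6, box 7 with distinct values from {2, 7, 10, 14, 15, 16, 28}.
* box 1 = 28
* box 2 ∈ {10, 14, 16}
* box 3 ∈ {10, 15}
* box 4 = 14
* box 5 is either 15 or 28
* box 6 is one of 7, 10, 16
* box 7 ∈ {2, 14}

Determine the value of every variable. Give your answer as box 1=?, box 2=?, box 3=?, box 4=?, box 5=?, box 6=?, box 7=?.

box 1=28, box 2=16, box 3=10, box 4=14, box 5=15, box 6=7, box 7=2

box 1 has just one choice, so box 1 = 28. So box 5 can't be 28.
box 4 must be 14 (only option left). Remove 14 from box 2, box 7.
box 5 has just one choice, so box 5 = 15. Remove 15 from box 3.
box 7 must be 2 (only option left).
box 3's domain is down to {10}, so box 3 = 10. Strike 10 from box 2, box 6.
That leaves box 2 = 16. So box 6 can't be 16.
box 6's domain is down to {7}, so box 6 = 7.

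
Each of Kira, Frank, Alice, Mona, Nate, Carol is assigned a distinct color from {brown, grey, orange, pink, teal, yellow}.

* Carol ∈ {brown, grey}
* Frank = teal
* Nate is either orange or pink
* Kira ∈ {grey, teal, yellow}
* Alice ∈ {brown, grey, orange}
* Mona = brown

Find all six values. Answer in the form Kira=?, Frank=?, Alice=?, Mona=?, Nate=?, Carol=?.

Frank's domain is down to {teal}, so Frank = teal. So Kira can't be teal.
Mona must be brown (only option left). Eliminate brown elsewhere: Alice, Carol.
Carol has just one choice, so Carol = grey. Strike grey from Kira, Alice.
That leaves Kira = yellow.
Alice must be orange (only option left). Eliminate orange elsewhere: Nate.
Nate's domain is down to {pink}, so Nate = pink.

Kira=yellow, Frank=teal, Alice=orange, Mona=brown, Nate=pink, Carol=grey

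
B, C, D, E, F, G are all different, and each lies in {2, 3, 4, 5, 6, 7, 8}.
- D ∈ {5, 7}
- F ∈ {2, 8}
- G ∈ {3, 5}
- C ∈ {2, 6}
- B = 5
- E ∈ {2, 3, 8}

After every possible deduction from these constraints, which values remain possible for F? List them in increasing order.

B has just one choice, so B = 5. Strike 5 from D, G.
D's domain is down to {7}, so D = 7.
G has just one choice, so G = 3. Remove 3 from E.
Among the 3 still-open variables, 6 fits only C (and all 3 values in {2, 6, 8} must be used), so C = 6.
No further eliminations apply; F can still be any of 2, 8.

2, 8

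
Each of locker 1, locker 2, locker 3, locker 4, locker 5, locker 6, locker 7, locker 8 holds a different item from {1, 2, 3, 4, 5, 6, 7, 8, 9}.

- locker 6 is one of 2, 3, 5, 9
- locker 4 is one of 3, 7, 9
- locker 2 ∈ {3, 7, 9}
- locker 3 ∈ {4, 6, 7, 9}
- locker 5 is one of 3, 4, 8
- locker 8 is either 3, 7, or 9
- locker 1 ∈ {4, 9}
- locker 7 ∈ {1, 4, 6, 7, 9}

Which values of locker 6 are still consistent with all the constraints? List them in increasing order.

locker 2, locker 4, locker 8 share exactly the 3 values {3, 7, 9}; by pigeonhole those values go to them, so strike 3, 7, 9 from locker 1, locker 3, locker 5, locker 6, locker 7.
That leaves locker 1 = 4. Strike 4 from locker 3, locker 5, locker 7.
That leaves locker 3 = 6. Eliminate 6 elsewhere: locker 7.
locker 5 has just one choice, so locker 5 = 8.
locker 7's domain is down to {1}, so locker 7 = 1.
No further eliminations apply; locker 6 can still be any of 2, 5.

2, 5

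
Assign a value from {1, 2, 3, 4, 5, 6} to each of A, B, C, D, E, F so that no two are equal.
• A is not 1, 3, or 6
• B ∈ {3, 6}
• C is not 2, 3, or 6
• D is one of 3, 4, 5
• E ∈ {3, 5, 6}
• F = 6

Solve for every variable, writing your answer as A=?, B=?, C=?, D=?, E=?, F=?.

A=2, B=3, C=1, D=4, E=5, F=6

F has just one choice, so F = 6. Strike 6 from B, E.
B has just one choice, so B = 3. Eliminate 3 elsewhere: D, E.
That leaves E = 5. Strike 5 from A, C, D.
D has just one choice, so D = 4. Remove 4 from A, C.
A must be 2 (only option left).
C must be 1 (only option left).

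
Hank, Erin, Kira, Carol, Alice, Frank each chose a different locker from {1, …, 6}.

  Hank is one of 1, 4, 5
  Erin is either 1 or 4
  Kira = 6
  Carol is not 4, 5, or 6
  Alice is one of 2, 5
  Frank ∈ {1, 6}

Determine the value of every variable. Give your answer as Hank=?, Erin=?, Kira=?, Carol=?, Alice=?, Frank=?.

Kira has just one choice, so Kira = 6. Remove 6 from Frank.
That leaves Frank = 1. Strike 1 from Hank, Erin, Carol.
Erin's domain is down to {4}, so Erin = 4. Remove 4 from Hank.
That leaves Hank = 5. So Alice can't be 5.
Alice must be 2 (only option left). So Carol can't be 2.
That leaves Carol = 3.

Hank=5, Erin=4, Kira=6, Carol=3, Alice=2, Frank=1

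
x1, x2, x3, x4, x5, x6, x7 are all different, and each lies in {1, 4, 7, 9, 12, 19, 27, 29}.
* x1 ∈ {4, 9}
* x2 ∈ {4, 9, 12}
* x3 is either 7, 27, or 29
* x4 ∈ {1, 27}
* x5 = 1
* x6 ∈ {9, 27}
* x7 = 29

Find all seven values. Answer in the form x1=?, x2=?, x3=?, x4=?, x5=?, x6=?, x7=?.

x5 must be 1 (only option left). Eliminate 1 elsewhere: x4.
x7 must be 29 (only option left). Eliminate 29 elsewhere: x3.
That leaves x4 = 27. Eliminate 27 elsewhere: x3, x6.
x6 has just one choice, so x6 = 9. Strike 9 from x1, x2.
x1 must be 4 (only option left). Strike 4 from x2.
That leaves x2 = 12.
That leaves x3 = 7.

x1=4, x2=12, x3=7, x4=27, x5=1, x6=9, x7=29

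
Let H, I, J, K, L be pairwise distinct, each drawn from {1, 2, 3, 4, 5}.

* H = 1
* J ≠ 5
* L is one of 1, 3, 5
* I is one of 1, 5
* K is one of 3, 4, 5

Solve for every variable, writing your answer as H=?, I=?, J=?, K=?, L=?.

H=1, I=5, J=2, K=4, L=3

H must be 1 (only option left). Eliminate 1 elsewhere: I, J, L.
I's domain is down to {5}, so I = 5. So K, L can't be 5.
L's domain is down to {3}, so L = 3. Strike 3 from J, K.
K has just one choice, so K = 4. So J can't be 4.
J's domain is down to {2}, so J = 2.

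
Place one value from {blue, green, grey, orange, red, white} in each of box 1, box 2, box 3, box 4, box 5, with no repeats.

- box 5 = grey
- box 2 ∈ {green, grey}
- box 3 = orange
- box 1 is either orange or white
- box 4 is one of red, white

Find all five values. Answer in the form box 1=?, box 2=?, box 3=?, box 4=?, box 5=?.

box 3 has just one choice, so box 3 = orange. So box 1 can't be orange.
box 5's domain is down to {grey}, so box 5 = grey. So box 2 can't be grey.
box 1 has just one choice, so box 1 = white. So box 4 can't be white.
box 2 has just one choice, so box 2 = green.
box 4's domain is down to {red}, so box 4 = red.

box 1=white, box 2=green, box 3=orange, box 4=red, box 5=grey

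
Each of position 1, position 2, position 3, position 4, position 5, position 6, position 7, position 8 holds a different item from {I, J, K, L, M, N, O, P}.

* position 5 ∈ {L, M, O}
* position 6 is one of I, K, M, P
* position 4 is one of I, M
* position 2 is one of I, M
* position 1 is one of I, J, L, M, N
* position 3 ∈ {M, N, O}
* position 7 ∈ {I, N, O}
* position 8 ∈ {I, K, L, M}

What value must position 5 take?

The 8 variables draw from only 8 values {I, J, K, L, M, N, O, P}, so each is used; only position 1 can be J, hence position 1 = J.
The 7 still-open variables draw from only 7 values {I, K, L, M, N, O, P}, so each is used; only position 6 can be P, hence position 6 = P.
Among the 6 still-open variables, K fits only position 8 (and all 6 values in {I, K, L, M, N, O} must be used), so position 8 = K.
The 5 still-open variables together cover exactly {I, L, M, N, O} — 5 values for 5 variables — and L appears only in position 5's list, so position 5 = L.

L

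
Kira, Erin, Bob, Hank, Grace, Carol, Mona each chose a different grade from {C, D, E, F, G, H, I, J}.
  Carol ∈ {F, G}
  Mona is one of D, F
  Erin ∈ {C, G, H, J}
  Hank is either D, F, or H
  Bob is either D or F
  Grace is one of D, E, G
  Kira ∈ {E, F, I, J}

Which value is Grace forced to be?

E

Bob and Mona between them cover only {D, F} — a naked pair. Remove those values from Kira, Hank, Grace, Carol.
Hank's domain is down to {H}, so Hank = H. Eliminate H elsewhere: Erin.
That leaves Carol = G. Remove G from Erin, Grace.
So Grace = E.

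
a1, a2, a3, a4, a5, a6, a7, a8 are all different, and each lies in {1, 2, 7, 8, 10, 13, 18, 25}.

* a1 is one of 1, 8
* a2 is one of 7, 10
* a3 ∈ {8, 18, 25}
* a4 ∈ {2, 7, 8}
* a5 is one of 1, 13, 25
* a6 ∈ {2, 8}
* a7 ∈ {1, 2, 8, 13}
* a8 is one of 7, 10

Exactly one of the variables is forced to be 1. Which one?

The 8 variables draw from only 8 values {1, 2, 7, 8, 10, 13, 18, 25}, so each is used; only a3 can be 18, hence a3 = 18.
Among the 7 still-open variables, 25 fits only a5 (and all 7 values in {1, 2, 7, 8, 10, 13, 25} must be used), so a5 = 25.
Among the 6 still-open variables, 13 fits only a7 (and all 6 values in {1, 2, 7, 8, 10, 13} must be used), so a7 = 13.
Among the 5 still-open variables, 1 fits only a1 (and all 5 values in {1, 2, 7, 8, 10} must be used), so a1 = 1.

a1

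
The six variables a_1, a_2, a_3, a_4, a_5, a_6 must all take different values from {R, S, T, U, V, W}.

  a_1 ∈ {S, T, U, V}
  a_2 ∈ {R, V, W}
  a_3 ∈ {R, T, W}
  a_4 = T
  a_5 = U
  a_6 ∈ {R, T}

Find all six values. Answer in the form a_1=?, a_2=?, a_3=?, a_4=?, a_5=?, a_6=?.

a_1=S, a_2=V, a_3=W, a_4=T, a_5=U, a_6=R

a_4's domain is down to {T}, so a_4 = T. Strike T from a_1, a_3, a_6.
a_5 must be U (only option left). Strike U from a_1.
a_6's domain is down to {R}, so a_6 = R. Strike R from a_2, a_3.
a_3 must be W (only option left). Strike W from a_2.
a_2's domain is down to {V}, so a_2 = V. Eliminate V elsewhere: a_1.
That leaves a_1 = S.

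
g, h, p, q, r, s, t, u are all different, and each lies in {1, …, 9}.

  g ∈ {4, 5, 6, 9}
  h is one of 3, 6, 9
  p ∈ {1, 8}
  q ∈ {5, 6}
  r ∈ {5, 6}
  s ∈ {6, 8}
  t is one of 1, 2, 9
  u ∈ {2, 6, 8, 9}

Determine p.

The 8 variables together cover exactly {1, 2, 3, 4, 5, 6, 8, 9} — 8 values for 8 variables — and 3 appears only in h's list, so h = 3.
The 7 still-open variables draw from only 7 values {1, 2, 4, 5, 6, 8, 9}, so each is used; only g can be 4, hence g = 4.
q and r between them cover only {5, 6} — a naked pair. Remove those values from s, u.
s has just one choice, so s = 8. Eliminate 8 elsewhere: p, u.
So p = 1.

1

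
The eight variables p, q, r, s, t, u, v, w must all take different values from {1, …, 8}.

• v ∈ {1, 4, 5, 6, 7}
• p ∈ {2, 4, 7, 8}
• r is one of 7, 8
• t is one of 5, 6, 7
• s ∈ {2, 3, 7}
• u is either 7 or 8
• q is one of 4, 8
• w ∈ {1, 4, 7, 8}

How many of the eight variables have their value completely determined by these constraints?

The 8 variables draw from only 8 values {1, 2, 3, 4, 5, 6, 7, 8}, so each is used; only s can be 3, hence s = 3.
Among the 7 still-open variables, 2 fits only p (and all 7 values in {1, 2, 4, 5, 6, 7, 8} must be used), so p = 2.
The 2 variables r and u are confined to {7, 8}, which locks those values in; drop them from q, t, v, w.
q must be 4 (only option left). Remove 4 from v, w.
w's domain is down to {1}, so w = 1. So v can't be 1.
Determined: p=2, q=4, s=3, w=1. The other variables each still have more than one consistent value. That makes 4.

4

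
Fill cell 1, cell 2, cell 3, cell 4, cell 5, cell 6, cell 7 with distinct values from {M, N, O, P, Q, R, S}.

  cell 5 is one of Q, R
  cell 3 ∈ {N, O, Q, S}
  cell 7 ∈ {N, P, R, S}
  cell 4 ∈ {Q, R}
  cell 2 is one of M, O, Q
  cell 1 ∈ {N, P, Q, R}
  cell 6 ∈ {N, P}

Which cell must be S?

cell 7

Among the 7 variables, M fits only cell 2 (and all 7 values in {M, N, O, P, Q, R, S} must be used), so cell 2 = M.
The 6 still-open variables together cover exactly {N, O, P, Q, R, S} — 6 values for 6 variables — and O appears only in cell 3's list, so cell 3 = O.
The 5 still-open variables draw from only 5 values {N, P, Q, R, S}, so each is used; only cell 7 can be S, hence cell 7 = S.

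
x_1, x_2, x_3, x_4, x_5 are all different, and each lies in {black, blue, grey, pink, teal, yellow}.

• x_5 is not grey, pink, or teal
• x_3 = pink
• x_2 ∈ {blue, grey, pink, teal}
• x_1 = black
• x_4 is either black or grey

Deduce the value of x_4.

grey

x_1's domain is down to {black}, so x_1 = black. Eliminate black elsewhere: x_4, x_5.
So x_4 = grey.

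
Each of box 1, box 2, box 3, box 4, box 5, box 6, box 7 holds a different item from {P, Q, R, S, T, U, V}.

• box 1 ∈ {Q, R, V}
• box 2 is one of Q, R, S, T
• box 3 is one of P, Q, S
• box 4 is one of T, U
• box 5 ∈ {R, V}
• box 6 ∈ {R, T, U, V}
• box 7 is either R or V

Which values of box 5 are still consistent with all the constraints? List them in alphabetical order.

The 7 variables together cover exactly {P, Q, R, S, T, U, V} — 7 values for 7 variables — and P appears only in box 3's list, so box 3 = P.
The 6 still-open variables draw from only 6 values {Q, R, S, T, U, V}, so each is used; only box 2 can be S, hence box 2 = S.
Among the 5 still-open variables, Q fits only box 1 (and all 5 values in {Q, R, T, U, V} must be used), so box 1 = Q.
The 2 variables box 5 and box 7 are confined to {R, V}, which locks those values in; drop them from box 6.
No further eliminations apply; box 5 can still be any of R, V.

R, V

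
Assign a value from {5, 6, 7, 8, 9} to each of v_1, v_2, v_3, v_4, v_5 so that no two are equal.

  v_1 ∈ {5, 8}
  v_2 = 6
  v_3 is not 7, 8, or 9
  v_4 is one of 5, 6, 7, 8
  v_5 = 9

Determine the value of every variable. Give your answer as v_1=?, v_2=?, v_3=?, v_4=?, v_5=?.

v_2's domain is down to {6}, so v_2 = 6. Eliminate 6 elsewhere: v_3, v_4.
v_3's domain is down to {5}, so v_3 = 5. So v_1, v_4 can't be 5.
That leaves v_5 = 9.
v_1 has just one choice, so v_1 = 8. Remove 8 from v_4.
That leaves v_4 = 7.

v_1=8, v_2=6, v_3=5, v_4=7, v_5=9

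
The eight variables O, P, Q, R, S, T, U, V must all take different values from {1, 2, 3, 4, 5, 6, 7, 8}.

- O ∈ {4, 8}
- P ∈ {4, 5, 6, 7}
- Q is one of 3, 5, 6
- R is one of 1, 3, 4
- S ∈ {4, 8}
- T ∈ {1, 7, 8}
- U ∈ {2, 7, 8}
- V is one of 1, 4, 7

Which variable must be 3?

R

The 8 variables together cover exactly {1, 2, 3, 4, 5, 6, 7, 8} — 8 values for 8 variables — and 2 appears only in U's list, so U = 2.
O and S between them cover only {4, 8} — a naked pair. Remove those values from P, R, T, V.
T and V between them cover only {1, 7} — a naked pair. Remove those values from P, R.
So 3 goes to R.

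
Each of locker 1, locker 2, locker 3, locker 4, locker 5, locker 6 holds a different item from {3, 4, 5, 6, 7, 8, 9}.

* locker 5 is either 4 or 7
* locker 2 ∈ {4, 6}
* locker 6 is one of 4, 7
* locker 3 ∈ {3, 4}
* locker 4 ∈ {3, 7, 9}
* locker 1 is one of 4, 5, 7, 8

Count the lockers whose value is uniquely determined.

3

locker 5 and locker 6 share exactly the 2 values {4, 7}; by pigeonhole those values go to them, so strike 4, 7 from locker 1, locker 2, locker 3, locker 4.
locker 2 must be 6 (only option left).
locker 3's domain is down to {3}, so locker 3 = 3. So locker 4 can't be 3.
That leaves locker 4 = 9.
Determined: locker 2=6, locker 3=3, locker 4=9. The other lockers each still have more than one consistent value. That makes 3.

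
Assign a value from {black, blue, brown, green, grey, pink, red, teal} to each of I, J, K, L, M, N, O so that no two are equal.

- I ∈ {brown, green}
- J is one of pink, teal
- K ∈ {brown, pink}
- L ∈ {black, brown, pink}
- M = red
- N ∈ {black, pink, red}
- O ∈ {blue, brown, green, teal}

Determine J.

M has just one choice, so M = red. So N can't be red.
The 6 still-open variables draw from only 6 values {black, blue, brown, green, pink, teal}, so each is used; only O can be blue, hence O = blue.
Among the 5 still-open variables, green fits only I (and all 5 values in {black, brown, green, pink, teal} must be used), so I = green.
Among the 4 still-open variables, teal fits only J (and all 4 values in {black, brown, pink, teal} must be used), so J = teal.

teal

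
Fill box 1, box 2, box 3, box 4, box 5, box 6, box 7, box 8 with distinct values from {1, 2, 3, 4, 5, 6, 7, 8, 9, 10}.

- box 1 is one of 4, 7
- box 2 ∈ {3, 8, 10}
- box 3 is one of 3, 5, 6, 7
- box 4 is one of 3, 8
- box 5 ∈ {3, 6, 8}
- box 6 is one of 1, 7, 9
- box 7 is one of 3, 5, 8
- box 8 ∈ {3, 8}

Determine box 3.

box 4 and box 8 between them cover only {3, 8} — a naked pair. Remove those values from box 2, box 3, box 5, box 7.
That leaves box 2 = 10.
box 5 must be 6 (only option left). Remove 6 from box 3.
That leaves box 7 = 5. Eliminate 5 elsewhere: box 3.
So box 3 = 7.

7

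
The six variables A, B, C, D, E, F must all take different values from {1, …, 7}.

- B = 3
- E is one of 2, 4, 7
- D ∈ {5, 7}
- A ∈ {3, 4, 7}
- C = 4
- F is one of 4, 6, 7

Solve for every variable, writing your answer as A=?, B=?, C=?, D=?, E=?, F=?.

B has just one choice, so B = 3. Strike 3 from A.
C's domain is down to {4}, so C = 4. So A, E, F can't be 4.
A's domain is down to {7}, so A = 7. Eliminate 7 elsewhere: D, E, F.
D has just one choice, so D = 5.
That leaves E = 2.
F has just one choice, so F = 6.

A=7, B=3, C=4, D=5, E=2, F=6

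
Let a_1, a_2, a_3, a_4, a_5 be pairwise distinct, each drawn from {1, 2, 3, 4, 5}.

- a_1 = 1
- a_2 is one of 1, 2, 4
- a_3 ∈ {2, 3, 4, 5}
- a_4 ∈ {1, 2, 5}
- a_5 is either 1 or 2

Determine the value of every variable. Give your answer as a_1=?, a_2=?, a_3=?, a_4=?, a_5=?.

a_1=1, a_2=4, a_3=3, a_4=5, a_5=2

a_1's domain is down to {1}, so a_1 = 1. Eliminate 1 elsewhere: a_2, a_4, a_5.
a_5 must be 2 (only option left). Eliminate 2 elsewhere: a_2, a_3, a_4.
a_2 must be 4 (only option left). Strike 4 from a_3.
a_4 must be 5 (only option left). Remove 5 from a_3.
a_3 must be 3 (only option left).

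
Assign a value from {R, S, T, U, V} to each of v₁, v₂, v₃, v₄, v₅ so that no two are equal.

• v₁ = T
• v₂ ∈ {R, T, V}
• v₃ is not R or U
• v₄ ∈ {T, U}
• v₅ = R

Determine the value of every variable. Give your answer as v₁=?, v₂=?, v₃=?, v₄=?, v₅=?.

v₁ has just one choice, so v₁ = T. Eliminate T elsewhere: v₂, v₃, v₄.
v₄'s domain is down to {U}, so v₄ = U.
v₅ has just one choice, so v₅ = R. Strike R from v₂.
v₂ has just one choice, so v₂ = V. Eliminate V elsewhere: v₃.
v₃ has just one choice, so v₃ = S.

v₁=T, v₂=V, v₃=S, v₄=U, v₅=R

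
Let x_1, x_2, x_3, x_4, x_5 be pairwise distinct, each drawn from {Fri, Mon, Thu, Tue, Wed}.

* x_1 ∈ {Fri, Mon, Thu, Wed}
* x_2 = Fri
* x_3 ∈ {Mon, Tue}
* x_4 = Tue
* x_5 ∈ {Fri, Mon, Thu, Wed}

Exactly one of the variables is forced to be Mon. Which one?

x_2's domain is down to {Fri}, so x_2 = Fri. Strike Fri from x_1, x_5.
That leaves x_4 = Tue. Strike Tue from x_3.
So Mon goes to x_3.

x_3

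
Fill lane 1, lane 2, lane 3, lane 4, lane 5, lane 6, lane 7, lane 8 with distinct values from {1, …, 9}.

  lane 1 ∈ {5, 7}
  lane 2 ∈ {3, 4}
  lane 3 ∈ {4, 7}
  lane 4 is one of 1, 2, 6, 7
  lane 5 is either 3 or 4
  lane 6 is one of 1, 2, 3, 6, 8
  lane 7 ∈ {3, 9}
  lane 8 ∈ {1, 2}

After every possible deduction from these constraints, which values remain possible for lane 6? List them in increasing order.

The 2 variables lane 2 and lane 5 are confined to {3, 4}, which locks those values in; drop them from lane 3, lane 6, lane 7.
That leaves lane 3 = 7. Eliminate 7 elsewhere: lane 1, lane 4.
That leaves lane 7 = 9.
lane 1 has just one choice, so lane 1 = 5.
No further eliminations apply; lane 6 can still be any of 1, 2, 6, 8.

1, 2, 6, 8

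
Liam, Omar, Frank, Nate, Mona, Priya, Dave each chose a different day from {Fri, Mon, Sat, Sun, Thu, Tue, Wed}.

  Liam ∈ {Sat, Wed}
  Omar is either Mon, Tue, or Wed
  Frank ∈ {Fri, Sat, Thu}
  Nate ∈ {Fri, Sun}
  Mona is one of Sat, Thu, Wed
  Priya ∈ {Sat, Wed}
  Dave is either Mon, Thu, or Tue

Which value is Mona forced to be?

Among the 7 variables, Sun fits only Nate (and all 7 values in {Fri, Mon, Sat, Sun, Thu, Tue, Wed} must be used), so Nate = Sun.
The 6 still-open variables together cover exactly {Fri, Mon, Sat, Thu, Tue, Wed} — 6 values for 6 variables — and Fri appears only in Frank's list, so Frank = Fri.
The 2 variables Liam and Priya are confined to {Sat, Wed}, which locks those values in; drop them from Omar, Mona.
So Mona = Thu.

Thu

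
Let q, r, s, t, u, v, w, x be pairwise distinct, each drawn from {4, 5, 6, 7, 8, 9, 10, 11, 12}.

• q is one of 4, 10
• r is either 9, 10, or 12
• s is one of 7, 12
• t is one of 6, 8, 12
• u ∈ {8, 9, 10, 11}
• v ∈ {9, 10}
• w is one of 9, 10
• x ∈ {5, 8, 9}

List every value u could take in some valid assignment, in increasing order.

v and w share exactly the 2 values {9, 10}; by pigeonhole those values go to them, so strike 9, 10 from q, r, u, x.
That leaves q = 4.
r's domain is down to {12}, so r = 12. Eliminate 12 elsewhere: s, t.
That leaves s = 7.
No further eliminations apply; u can still be any of 8, 11.

8, 11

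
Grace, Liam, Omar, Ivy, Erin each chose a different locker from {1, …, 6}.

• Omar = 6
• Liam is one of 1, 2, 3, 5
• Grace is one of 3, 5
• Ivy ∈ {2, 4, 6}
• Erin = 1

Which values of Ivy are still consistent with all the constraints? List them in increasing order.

Omar's domain is down to {6}, so Omar = 6. Remove 6 from Ivy.
Erin's domain is down to {1}, so Erin = 1. So Liam can't be 1.
No further eliminations apply; Ivy can still be any of 2, 4.

2, 4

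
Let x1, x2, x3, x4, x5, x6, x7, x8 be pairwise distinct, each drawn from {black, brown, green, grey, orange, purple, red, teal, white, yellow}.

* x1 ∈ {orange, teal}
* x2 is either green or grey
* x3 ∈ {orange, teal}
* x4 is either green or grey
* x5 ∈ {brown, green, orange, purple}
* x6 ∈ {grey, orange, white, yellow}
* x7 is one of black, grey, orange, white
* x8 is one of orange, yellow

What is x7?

x1 and x3 between them cover only {orange, teal} — a naked pair. Remove those values from x5, x6, x7, x8.
That leaves x8 = yellow. Remove yellow from x6.
The 2 variables x2 and x4 are confined to {green, grey}, which locks those values in; drop them from x5, x6, x7.
x6 must be white (only option left). Strike white from x7.
So x7 = black.

black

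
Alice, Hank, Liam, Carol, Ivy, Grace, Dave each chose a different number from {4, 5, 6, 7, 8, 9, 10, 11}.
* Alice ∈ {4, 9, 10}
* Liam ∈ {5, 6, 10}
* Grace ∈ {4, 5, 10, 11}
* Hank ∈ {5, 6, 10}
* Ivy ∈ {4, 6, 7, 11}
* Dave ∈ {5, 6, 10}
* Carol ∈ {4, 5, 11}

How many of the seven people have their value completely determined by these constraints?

2

The 7 variables draw from only 7 values {4, 5, 6, 7, 9, 10, 11}, so each is used; only Ivy can be 7, hence Ivy = 7.
Among the 6 still-open variables, 9 fits only Alice (and all 6 values in {4, 5, 6, 9, 10, 11} must be used), so Alice = 9.
Hank, Liam, Dave share exactly the 3 values {5, 6, 10}; by pigeonhole those values go to them, so strike 5, 6, 10 from Carol, Grace.
Determined: Alice=9, Ivy=7. The other people each still have more than one consistent value. That makes 2.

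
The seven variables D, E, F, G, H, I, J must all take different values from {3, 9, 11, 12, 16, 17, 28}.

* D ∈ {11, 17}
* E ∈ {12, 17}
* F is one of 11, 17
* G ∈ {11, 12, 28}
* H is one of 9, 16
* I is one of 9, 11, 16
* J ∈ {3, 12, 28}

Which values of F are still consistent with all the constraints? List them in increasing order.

Among the 7 variables, 3 fits only J (and all 7 values in {3, 9, 11, 12, 16, 17, 28} must be used), so J = 3.
The 6 still-open variables together cover exactly {9, 11, 12, 16, 17, 28} — 6 values for 6 variables — and 28 appears only in G's list, so G = 28.
The 5 still-open variables draw from only 5 values {9, 11, 12, 16, 17}, so each is used; only E can be 12, hence E = 12.
The 2 variables D and F are confined to {11, 17}, which locks those values in; drop them from I.
No further eliminations apply; F can still be any of 11, 17.

11, 17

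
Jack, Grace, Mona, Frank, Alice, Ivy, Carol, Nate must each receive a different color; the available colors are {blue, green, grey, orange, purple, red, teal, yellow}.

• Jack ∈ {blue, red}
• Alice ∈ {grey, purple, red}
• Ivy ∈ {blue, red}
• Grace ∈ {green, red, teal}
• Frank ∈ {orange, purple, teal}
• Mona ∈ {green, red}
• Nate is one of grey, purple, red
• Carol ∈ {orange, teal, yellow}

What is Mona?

The 8 variables draw from only 8 values {blue, green, grey, orange, purple, red, teal, yellow}, so each is used; only Carol can be yellow, hence Carol = yellow.
The 7 still-open variables together cover exactly {blue, green, grey, orange, purple, red, teal} — 7 values for 7 variables — and orange appears only in Frank's list, so Frank = orange.
The 6 still-open variables draw from only 6 values {blue, green, grey, purple, red, teal}, so each is used; only Grace can be teal, hence Grace = teal.
Among the 5 still-open variables, green fits only Mona (and all 5 values in {blue, green, grey, purple, red} must be used), so Mona = green.

green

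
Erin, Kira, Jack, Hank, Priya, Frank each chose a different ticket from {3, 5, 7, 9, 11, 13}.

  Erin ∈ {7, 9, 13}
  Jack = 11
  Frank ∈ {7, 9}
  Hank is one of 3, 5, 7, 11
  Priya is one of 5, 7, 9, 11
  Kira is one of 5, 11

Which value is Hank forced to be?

3

Jack must be 11 (only option left). So Kira, Hank, Priya can't be 11.
That leaves Kira = 5. So Hank, Priya can't be 5.
Among the 4 still-open variables, 3 fits only Hank (and all 4 values in {3, 7, 9, 13} must be used), so Hank = 3.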